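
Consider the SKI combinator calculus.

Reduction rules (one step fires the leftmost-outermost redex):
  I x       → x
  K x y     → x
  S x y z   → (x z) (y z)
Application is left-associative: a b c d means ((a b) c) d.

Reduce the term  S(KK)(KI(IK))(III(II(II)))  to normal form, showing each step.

Answer: normal form = KI  (in 10 steps)

Reduction:
  start: S(KK)(KI(IK))(III(II(II)))
  step 1: KK(III(II(II)))(KI(IK)(III(II(II))))
  step 2: K(KI(IK)(III(II(II))))
  step 3: K(I(III(II(II))))
  step 4: K(III(II(II)))
  step 5: K(II(II(II)))
  step 6: K(I(II(II)))
  step 7: K(II(II))
  step 8: K(I(II))
  step 9: K(II)
  step 10: KI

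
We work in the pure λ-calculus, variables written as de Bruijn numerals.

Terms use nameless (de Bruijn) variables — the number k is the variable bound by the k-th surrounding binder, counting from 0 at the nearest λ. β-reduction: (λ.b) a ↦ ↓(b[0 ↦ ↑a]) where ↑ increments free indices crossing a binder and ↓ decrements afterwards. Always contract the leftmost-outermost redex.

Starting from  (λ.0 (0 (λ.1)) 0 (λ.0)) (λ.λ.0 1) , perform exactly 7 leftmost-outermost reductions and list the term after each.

  start: (λ.0 (0 (λ.1)) 0 (λ.0)) (λ.λ.0 1)
  step 1: (λ.λ.0 1) ((λ.λ.0 1) (λ.λ.λ.0 1)) (λ.λ.0 1) (λ.0)
  step 2: (λ.0 ((λ.λ.0 1) (λ.λ.λ.0 1))) (λ.λ.0 1) (λ.0)
  step 3: (λ.λ.0 1) ((λ.λ.0 1) (λ.λ.λ.0 1)) (λ.0)
  step 4: (λ.0 ((λ.λ.0 1) (λ.λ.λ.0 1))) (λ.0)
  step 5: (λ.0) ((λ.λ.0 1) (λ.λ.λ.0 1))
  step 6: (λ.λ.0 1) (λ.λ.λ.0 1)
  step 7: λ.0 (λ.λ.λ.0 1)

Answer: after 7 steps: λ.0 (λ.λ.λ.0 1)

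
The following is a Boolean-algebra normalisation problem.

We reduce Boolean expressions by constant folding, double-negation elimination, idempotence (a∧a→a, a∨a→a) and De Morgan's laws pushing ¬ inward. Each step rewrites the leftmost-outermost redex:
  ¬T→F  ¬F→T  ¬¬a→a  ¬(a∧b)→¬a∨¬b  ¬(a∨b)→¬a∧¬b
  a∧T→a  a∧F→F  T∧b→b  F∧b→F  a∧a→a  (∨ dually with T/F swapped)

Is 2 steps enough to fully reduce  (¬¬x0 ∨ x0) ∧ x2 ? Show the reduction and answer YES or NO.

  start: (¬¬x0 ∨ x0) ∧ x2
  [1] (x0 ∨ x0) ∧ x2
  [2] x0 ∧ x2

Answer: YES — reaches normal form x0 ∧ x2 in 2 ≤ 2 steps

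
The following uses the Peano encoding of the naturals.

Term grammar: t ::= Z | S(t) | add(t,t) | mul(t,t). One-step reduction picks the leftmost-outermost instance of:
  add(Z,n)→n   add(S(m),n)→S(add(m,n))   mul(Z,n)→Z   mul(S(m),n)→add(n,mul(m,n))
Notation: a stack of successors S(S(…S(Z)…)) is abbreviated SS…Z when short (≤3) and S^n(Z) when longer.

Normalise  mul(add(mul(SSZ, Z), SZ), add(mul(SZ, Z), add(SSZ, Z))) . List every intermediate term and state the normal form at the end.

  start: mul(add(mul(SSZ, Z), SZ), add(mul(SZ, Z), add(SSZ, Z)))
  [1] mul(add(add(Z, mul(SZ, Z)), SZ), add(mul(SZ, Z), add(SSZ, Z)))
  [2] mul(add(mul(SZ, Z), SZ), add(mul(SZ, Z), add(SSZ, Z)))
  [3] mul(add(add(Z, mul(Z, Z)), SZ), add(mul(SZ, Z), add(SSZ, Z)))
  [4] mul(add(mul(Z, Z), SZ), add(mul(SZ, Z), add(SSZ, Z)))
  [5] mul(add(Z, SZ), add(mul(SZ, Z), add(SSZ, Z)))
  [6] mul(SZ, add(mul(SZ, Z), add(SSZ, Z)))
  [7] add(add(mul(SZ, Z), add(SSZ, Z)), mul(Z, add(mul(SZ, Z), add(SSZ, Z))))
  [8] add(add(add(Z, mul(Z, Z)), add(SSZ, Z)), mul(Z, add(mul(SZ, Z), add(SSZ, Z))))
  [9] add(add(mul(Z, Z), add(SSZ, Z)), mul(Z, add(mul(SZ, Z), add(SSZ, Z))))
  [10] add(add(Z, add(SSZ, Z)), mul(Z, add(mul(SZ, Z), add(SSZ, Z))))
  [11] add(add(SSZ, Z), mul(Z, add(mul(SZ, Z), add(SSZ, Z))))
  [12] add(S(add(SZ, Z)), mul(Z, add(mul(SZ, Z), add(SSZ, Z))))
  [13] S(add(add(SZ, Z), mul(Z, add(mul(SZ, Z), add(SSZ, Z)))))
  [14] S(add(S(add(Z, Z)), mul(Z, add(mul(SZ, Z), add(SSZ, Z)))))
  [15] S(S(add(add(Z, Z), mul(Z, add(mul(SZ, Z), add(SSZ, Z))))))
  [16] S(S(add(Z, mul(Z, add(mul(SZ, Z), add(SSZ, Z))))))
  [17] S(S(mul(Z, add(mul(SZ, Z), add(SSZ, Z)))))
  [18] SSZ

Answer: normal form = SSZ  (in 18 steps)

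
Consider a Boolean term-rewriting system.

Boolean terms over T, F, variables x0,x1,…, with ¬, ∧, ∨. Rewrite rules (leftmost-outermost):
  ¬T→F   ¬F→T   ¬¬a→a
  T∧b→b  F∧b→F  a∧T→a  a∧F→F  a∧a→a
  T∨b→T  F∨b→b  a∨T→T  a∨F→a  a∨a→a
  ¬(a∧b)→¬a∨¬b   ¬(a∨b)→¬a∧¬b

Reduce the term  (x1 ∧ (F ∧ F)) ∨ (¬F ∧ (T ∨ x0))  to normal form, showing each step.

  start: (x1 ∧ (F ∧ F)) ∨ (¬F ∧ (T ∨ x0))
  [1] (x1 ∧ F) ∨ (¬F ∧ (T ∨ x0))
  [2] F ∨ (¬F ∧ (T ∨ x0))
  [3] ¬F ∧ (T ∨ x0)
  [4] T ∧ (T ∨ x0)
  [5] T ∨ x0
  [6] T

Answer: normal form = T  (in 6 steps)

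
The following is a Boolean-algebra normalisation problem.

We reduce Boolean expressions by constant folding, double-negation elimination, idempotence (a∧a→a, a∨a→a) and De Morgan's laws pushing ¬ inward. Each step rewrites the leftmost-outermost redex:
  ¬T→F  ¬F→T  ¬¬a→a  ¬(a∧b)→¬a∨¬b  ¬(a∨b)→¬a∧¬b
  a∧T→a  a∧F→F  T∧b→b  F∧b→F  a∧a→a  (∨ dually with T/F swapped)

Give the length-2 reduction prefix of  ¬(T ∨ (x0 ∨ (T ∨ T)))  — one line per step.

  start: ¬(T ∨ (x0 ∨ (T ∨ T)))
  →1  ¬T ∧ ¬(x0 ∨ (T ∨ T))
  →2  F ∧ ¬(x0 ∨ (T ∨ T))

Answer: after 2 steps: F ∧ ¬(x0 ∨ (T ∨ T))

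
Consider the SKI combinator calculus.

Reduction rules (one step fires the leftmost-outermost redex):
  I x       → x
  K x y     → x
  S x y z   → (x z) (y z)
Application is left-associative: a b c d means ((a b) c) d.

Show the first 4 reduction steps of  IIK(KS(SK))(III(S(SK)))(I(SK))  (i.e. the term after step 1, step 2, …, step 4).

  start: IIK(KS(SK))(III(S(SK)))(I(SK))
  [1] IK(KS(SK))(III(S(SK)))(I(SK))
  [2] K(KS(SK))(III(S(SK)))(I(SK))
  [3] KS(SK)(I(SK))
  [4] S(I(SK))

Answer: after 4 steps: S(I(SK))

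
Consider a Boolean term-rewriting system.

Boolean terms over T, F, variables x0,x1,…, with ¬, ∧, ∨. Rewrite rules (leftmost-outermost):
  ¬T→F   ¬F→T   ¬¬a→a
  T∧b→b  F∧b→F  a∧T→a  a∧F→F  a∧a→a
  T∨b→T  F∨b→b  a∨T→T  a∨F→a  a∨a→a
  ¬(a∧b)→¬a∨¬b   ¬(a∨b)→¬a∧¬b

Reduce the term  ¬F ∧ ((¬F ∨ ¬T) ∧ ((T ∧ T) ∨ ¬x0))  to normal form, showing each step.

Answer: normal form = T  (in 7 steps)

Working:
  start: ¬F ∧ ((¬F ∨ ¬T) ∧ ((T ∧ T) ∨ ¬x0))
  [1] T ∧ ((¬F ∨ ¬T) ∧ ((T ∧ T) ∨ ¬x0))
  [2] (¬F ∨ ¬T) ∧ ((T ∧ T) ∨ ¬x0)
  [3] (T ∨ ¬T) ∧ ((T ∧ T) ∨ ¬x0)
  [4] T ∧ ((T ∧ T) ∨ ¬x0)
  [5] (T ∧ T) ∨ ¬x0
  [6] T ∨ ¬x0
  [7] T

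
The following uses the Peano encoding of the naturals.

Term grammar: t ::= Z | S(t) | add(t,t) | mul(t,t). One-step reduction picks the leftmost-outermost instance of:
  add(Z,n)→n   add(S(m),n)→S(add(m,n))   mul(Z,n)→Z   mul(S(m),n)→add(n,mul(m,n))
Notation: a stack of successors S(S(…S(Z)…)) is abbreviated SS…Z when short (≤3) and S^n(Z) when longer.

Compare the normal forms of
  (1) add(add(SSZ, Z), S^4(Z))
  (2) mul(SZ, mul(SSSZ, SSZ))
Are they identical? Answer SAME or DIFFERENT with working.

Term A:
  start: add(add(SSZ, Z), S^4(Z))
  step 1: add(S(add(SZ, Z)), S^4(Z))
  step 2: S(add(add(SZ, Z), S^4(Z)))
  step 3: S(add(S(add(Z, Z)), S^4(Z)))
  step 4: S(S(add(add(Z, Z), S^4(Z))))
  step 5: S(S(add(Z, S^4(Z))))
  step 6: S^6(Z)

Term B:
  start: mul(SZ, mul(SSSZ, SSZ))
  step 1: add(mul(SSSZ, SSZ), mul(Z, mul(SSSZ, SSZ)))
  step 2: add(add(SSZ, mul(SSZ, SSZ)), mul(Z, mul(SSSZ, SSZ)))
  step 3: add(S(add(SZ, mul(SSZ, SSZ))), mul(Z, mul(SSSZ, SSZ)))
  step 4: S(add(add(SZ, mul(SSZ, SSZ)), mul(Z, mul(SSSZ, SSZ))))
  step 5: S(add(S(add(Z, mul(SSZ, SSZ))), mul(Z, mul(SSSZ, SSZ))))
  step 6: S(S(add(add(Z, mul(SSZ, SSZ)), mul(Z, mul(SSSZ, SSZ)))))
  step 7: S(S(add(mul(SSZ, SSZ), mul(Z, mul(SSSZ, SSZ)))))
  step 8: S(S(add(add(SSZ, mul(SZ, SSZ)), mul(Z, mul(SSSZ, SSZ)))))
  step 9: S(S(add(S(add(SZ, mul(SZ, SSZ))), mul(Z, mul(SSSZ, SSZ)))))
  step 10: S(S(S(add(add(SZ, mul(SZ, SSZ)), mul(Z, mul(SSSZ, SSZ))))))
  step 11: S(S(S(add(S(add(Z, mul(SZ, SSZ))), mul(Z, mul(SSSZ, SSZ))))))
  step 12: S(S(S(S(add(add(Z, mul(SZ, SSZ)), mul(Z, mul(SSSZ, SSZ)))))))
  step 13: S(S(S(S(add(mul(SZ, SSZ), mul(Z, mul(SSSZ, SSZ)))))))
  step 14: S(S(S(S(add(add(SSZ, mul(Z, SSZ)), mul(Z, mul(SSSZ, SSZ)))))))
  step 15: S(S(S(S(add(S(add(SZ, mul(Z, SSZ))), mul(Z, mul(SSSZ, SSZ)))))))
  step 16: S(S(S(S(S(add(add(SZ, mul(Z, SSZ)), mul(Z, mul(SSSZ, SSZ))))))))
  step 17: S(S(S(S(S(add(S(add(Z, mul(Z, SSZ))), mul(Z, mul(SSSZ, SSZ))))))))
  step 18: S(S(S(S(S(S(add(add(Z, mul(Z, SSZ)), mul(Z, mul(SSSZ, SSZ)))))))))
  step 19: S(S(S(S(S(S(add(mul(Z, SSZ), mul(Z, mul(SSSZ, SSZ)))))))))
  step 20: S(S(S(S(S(S(add(Z, mul(Z, mul(SSSZ, SSZ)))))))))
  step 21: S(S(S(S(S(S(mul(Z, mul(SSSZ, SSZ))))))))
  step 22: S^6(Z)

Answer: SAME — A ⇓ S^6(Z), B ⇓ S^6(Z)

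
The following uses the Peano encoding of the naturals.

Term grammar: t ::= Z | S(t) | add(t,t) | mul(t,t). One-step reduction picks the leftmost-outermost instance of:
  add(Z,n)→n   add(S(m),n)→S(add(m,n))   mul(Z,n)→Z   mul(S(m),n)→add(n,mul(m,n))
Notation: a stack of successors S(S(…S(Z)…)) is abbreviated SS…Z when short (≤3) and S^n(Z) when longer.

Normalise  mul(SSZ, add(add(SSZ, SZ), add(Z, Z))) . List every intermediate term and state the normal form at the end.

Answer: normal form = S^6(Z)  (in 27 steps)

Working:
  start: mul(SSZ, add(add(SSZ, SZ), add(Z, Z)))
  [1] add(add(add(SSZ, SZ), add(Z, Z)), mul(SZ, add(add(SSZ, SZ), add(Z, Z))))
  [2] add(add(S(add(SZ, SZ)), add(Z, Z)), mul(SZ, add(add(SSZ, SZ), add(Z, Z))))
  [3] add(S(add(add(SZ, SZ), add(Z, Z))), mul(SZ, add(add(SSZ, SZ), add(Z, Z))))
  [4] S(add(add(add(SZ, SZ), add(Z, Z)), mul(SZ, add(add(SSZ, SZ), add(Z, Z)))))
  [5] S(add(add(S(add(Z, SZ)), add(Z, Z)), mul(SZ, add(add(SSZ, SZ), add(Z, Z)))))
  [6] S(add(S(add(add(Z, SZ), add(Z, Z))), mul(SZ, add(add(SSZ, SZ), add(Z, Z)))))
  [7] S(S(add(add(add(Z, SZ), add(Z, Z)), mul(SZ, add(add(SSZ, SZ), add(Z, Z))))))
  [8] S(S(add(add(SZ, add(Z, Z)), mul(SZ, add(add(SSZ, SZ), add(Z, Z))))))
  [9] S(S(add(S(add(Z, add(Z, Z))), mul(SZ, add(add(SSZ, SZ), add(Z, Z))))))
  [10] S(S(S(add(add(Z, add(Z, Z)), mul(SZ, add(add(SSZ, SZ), add(Z, Z)))))))
  [11] S(S(S(add(add(Z, Z), mul(SZ, add(add(SSZ, SZ), add(Z, Z)))))))
  [12] S(S(S(add(Z, mul(SZ, add(add(SSZ, SZ), add(Z, Z)))))))
  [13] S(S(S(mul(SZ, add(add(SSZ, SZ), add(Z, Z))))))
  [14] S(S(S(add(add(add(SSZ, SZ), add(Z, Z)), mul(Z, add(add(SSZ, SZ), add(Z, Z)))))))
  [15] S(S(S(add(add(S(add(SZ, SZ)), add(Z, Z)), mul(Z, add(add(SSZ, SZ), add(Z, Z)))))))
  [16] S(S(S(add(S(add(add(SZ, SZ), add(Z, Z))), mul(Z, add(add(SSZ, SZ), add(Z, Z)))))))
  [17] S(S(S(S(add(add(add(SZ, SZ), add(Z, Z)), mul(Z, add(add(SSZ, SZ), add(Z, Z))))))))
  [18] S(S(S(S(add(add(S(add(Z, SZ)), add(Z, Z)), mul(Z, add(add(SSZ, SZ), add(Z, Z))))))))
  [19] S(S(S(S(add(S(add(add(Z, SZ), add(Z, Z))), mul(Z, add(add(SSZ, SZ), add(Z, Z))))))))
  [20] S(S(S(S(S(add(add(add(Z, SZ), add(Z, Z)), mul(Z, add(add(SSZ, SZ), add(Z, Z)))))))))
  [21] S(S(S(S(S(add(add(SZ, add(Z, Z)), mul(Z, add(add(SSZ, SZ), add(Z, Z)))))))))
  [22] S(S(S(S(S(add(S(add(Z, add(Z, Z))), mul(Z, add(add(SSZ, SZ), add(Z, Z)))))))))
  [23] S(S(S(S(S(S(add(add(Z, add(Z, Z)), mul(Z, add(add(SSZ, SZ), add(Z, Z))))))))))
  [24] S(S(S(S(S(S(add(add(Z, Z), mul(Z, add(add(SSZ, SZ), add(Z, Z))))))))))
  [25] S(S(S(S(S(S(add(Z, mul(Z, add(add(SSZ, SZ), add(Z, Z))))))))))
  [26] S(S(S(S(S(S(mul(Z, add(add(SSZ, SZ), add(Z, Z)))))))))
  [27] S^6(Z)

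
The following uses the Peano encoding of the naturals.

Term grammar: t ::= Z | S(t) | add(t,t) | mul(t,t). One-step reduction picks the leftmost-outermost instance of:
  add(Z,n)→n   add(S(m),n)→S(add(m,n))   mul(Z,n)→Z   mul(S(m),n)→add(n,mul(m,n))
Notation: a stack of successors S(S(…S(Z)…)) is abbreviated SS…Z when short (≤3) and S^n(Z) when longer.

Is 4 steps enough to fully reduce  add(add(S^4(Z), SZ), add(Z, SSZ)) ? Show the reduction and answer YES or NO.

Answer: NO — after 4 steps the term is S(S(add(add(SSZ, SZ), add(Z, SSZ)))), not yet normal

Reduction:
  start: add(add(S^4(Z), SZ), add(Z, SSZ))
  →1  add(S(add(SSSZ, SZ)), add(Z, SSZ))
  →2  S(add(add(SSSZ, SZ), add(Z, SSZ)))
  →3  S(add(S(add(SSZ, SZ)), add(Z, SSZ)))
  →4  S(S(add(add(SSZ, SZ), add(Z, SSZ))))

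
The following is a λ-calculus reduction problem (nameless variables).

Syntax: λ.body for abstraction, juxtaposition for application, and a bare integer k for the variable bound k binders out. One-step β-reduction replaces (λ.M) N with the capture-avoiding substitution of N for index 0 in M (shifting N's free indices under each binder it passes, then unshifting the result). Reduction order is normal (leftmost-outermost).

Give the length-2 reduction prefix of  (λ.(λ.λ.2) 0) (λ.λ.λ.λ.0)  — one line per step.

Answer: after 2 steps: λ.λ.λ.λ.λ.0

Working:
  start: (λ.(λ.λ.2) 0) (λ.λ.λ.λ.0)
  →1  (λ.λ.λ.λ.λ.λ.0) (λ.λ.λ.λ.0)
  →2  λ.λ.λ.λ.λ.0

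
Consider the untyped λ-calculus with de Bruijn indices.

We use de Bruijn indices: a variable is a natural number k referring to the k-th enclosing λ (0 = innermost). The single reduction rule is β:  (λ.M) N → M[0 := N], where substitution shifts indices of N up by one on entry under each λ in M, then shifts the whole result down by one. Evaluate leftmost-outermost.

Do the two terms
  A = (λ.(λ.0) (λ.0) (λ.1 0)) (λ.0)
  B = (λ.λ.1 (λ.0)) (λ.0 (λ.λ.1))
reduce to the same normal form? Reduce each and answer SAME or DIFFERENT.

Term A:
  start: (λ.(λ.0) (λ.0) (λ.1 0)) (λ.0)
  →1  (λ.0) (λ.0) (λ.(λ.0) 0)
  →2  (λ.0) (λ.(λ.0) 0)
  →3  λ.(λ.0) 0
  →4  λ.0

Term B:
  start: (λ.λ.1 (λ.0)) (λ.0 (λ.λ.1))
  →1  λ.(λ.0 (λ.λ.1)) (λ.0)
  →2  λ.(λ.0) (λ.λ.1)
  →3  λ.λ.λ.1

Answer: DIFFERENT — A ⇓ λ.0, B ⇓ λ.λ.λ.1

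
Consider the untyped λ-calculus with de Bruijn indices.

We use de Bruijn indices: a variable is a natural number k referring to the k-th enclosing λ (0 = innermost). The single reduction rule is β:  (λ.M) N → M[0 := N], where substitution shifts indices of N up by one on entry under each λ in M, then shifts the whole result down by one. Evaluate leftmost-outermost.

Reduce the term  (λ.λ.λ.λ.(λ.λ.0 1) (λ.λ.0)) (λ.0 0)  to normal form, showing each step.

  start: (λ.λ.λ.λ.(λ.λ.0 1) (λ.λ.0)) (λ.0 0)
  step 1: λ.λ.λ.(λ.λ.0 1) (λ.λ.0)
  step 2: λ.λ.λ.λ.0 (λ.λ.0)

Answer: normal form = λ.λ.λ.λ.0 (λ.λ.0)  (in 2 steps)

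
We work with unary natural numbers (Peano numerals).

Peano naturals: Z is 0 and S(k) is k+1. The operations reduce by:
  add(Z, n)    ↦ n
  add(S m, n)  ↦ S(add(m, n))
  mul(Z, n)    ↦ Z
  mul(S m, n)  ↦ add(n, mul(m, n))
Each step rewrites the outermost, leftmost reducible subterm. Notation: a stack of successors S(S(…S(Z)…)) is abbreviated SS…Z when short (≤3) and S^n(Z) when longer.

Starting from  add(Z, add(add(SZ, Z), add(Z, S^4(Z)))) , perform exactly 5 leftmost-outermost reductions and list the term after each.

Answer: after 5 steps: S(add(Z, S^4(Z)))

Derivation:
  start: add(Z, add(add(SZ, Z), add(Z, S^4(Z))))
  step 1: add(add(SZ, Z), add(Z, S^4(Z)))
  step 2: add(S(add(Z, Z)), add(Z, S^4(Z)))
  step 3: S(add(add(Z, Z), add(Z, S^4(Z))))
  step 4: S(add(Z, add(Z, S^4(Z))))
  step 5: S(add(Z, S^4(Z)))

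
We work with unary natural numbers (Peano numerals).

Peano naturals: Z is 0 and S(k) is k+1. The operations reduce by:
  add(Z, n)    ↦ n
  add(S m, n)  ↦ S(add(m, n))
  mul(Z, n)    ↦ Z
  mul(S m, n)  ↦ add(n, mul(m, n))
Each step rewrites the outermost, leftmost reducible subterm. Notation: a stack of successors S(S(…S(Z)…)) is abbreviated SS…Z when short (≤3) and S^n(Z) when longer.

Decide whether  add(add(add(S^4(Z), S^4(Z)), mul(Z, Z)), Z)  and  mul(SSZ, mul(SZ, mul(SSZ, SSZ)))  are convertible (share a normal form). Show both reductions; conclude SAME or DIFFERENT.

Term A:
  start: add(add(add(S^4(Z), S^4(Z)), mul(Z, Z)), Z)
  step 1: add(add(S(add(SSSZ, S^4(Z))), mul(Z, Z)), Z)
  step 2: add(S(add(add(SSSZ, S^4(Z)), mul(Z, Z))), Z)
  step 3: S(add(add(add(SSSZ, S^4(Z)), mul(Z, Z)), Z))
  step 4: S(add(add(S(add(SSZ, S^4(Z))), mul(Z, Z)), Z))
  step 5: S(add(S(add(add(SSZ, S^4(Z)), mul(Z, Z))), Z))
  step 6: S(S(add(add(add(SSZ, S^4(Z)), mul(Z, Z)), Z)))
  step 7: S(S(add(add(S(add(SZ, S^4(Z))), mul(Z, Z)), Z)))
  step 8: S(S(add(S(add(add(SZ, S^4(Z)), mul(Z, Z))), Z)))
  step 9: S(S(S(add(add(add(SZ, S^4(Z)), mul(Z, Z)), Z))))
  step 10: S(S(S(add(add(S(add(Z, S^4(Z))), mul(Z, Z)), Z))))
  step 11: S(S(S(add(S(add(add(Z, S^4(Z)), mul(Z, Z))), Z))))
  step 12: S(S(S(S(add(add(add(Z, S^4(Z)), mul(Z, Z)), Z)))))
  step 13: S(S(S(S(add(add(S^4(Z), mul(Z, Z)), Z)))))
  step 14: S(S(S(S(add(S(add(SSSZ, mul(Z, Z))), Z)))))
  step 15: S(S(S(S(S(add(add(SSSZ, mul(Z, Z)), Z))))))
  step 16: S(S(S(S(S(add(S(add(SSZ, mul(Z, Z))), Z))))))
  step 17: S(S(S(S(S(S(add(add(SSZ, mul(Z, Z)), Z)))))))
  step 18: S(S(S(S(S(S(add(S(add(SZ, mul(Z, Z))), Z)))))))
  step 19: S(S(S(S(S(S(S(add(add(SZ, mul(Z, Z)), Z))))))))
  step 20: S(S(S(S(S(S(S(add(S(add(Z, mul(Z, Z))), Z))))))))
  step 21: S(S(S(S(S(S(S(S(add(add(Z, mul(Z, Z)), Z)))))))))
  step 22: S(S(S(S(S(S(S(S(add(mul(Z, Z), Z)))))))))
  step 23: S(S(S(S(S(S(S(S(add(Z, Z)))))))))
  step 24: S^8(Z)

Term B:
  start: mul(SSZ, mul(SZ, mul(SSZ, SSZ)))
  step 1: add(mul(SZ, mul(SSZ, SSZ)), mul(SZ, mul(SZ, mul(SSZ, SSZ))))
  step 2: add(add(mul(SSZ, SSZ), mul(Z, mul(SSZ, SSZ))), mul(SZ, mul(SZ, mul(SSZ, SSZ))))
  step 3: add(add(add(SSZ, mul(SZ, SSZ)), mul(Z, mul(SSZ, SSZ))), mul(SZ, mul(SZ, mul(SSZ, SSZ))))
  step 4: add(add(S(add(SZ, mul(SZ, SSZ))), mul(Z, mul(SSZ, SSZ))), mul(SZ, mul(SZ, mul(SSZ, SSZ))))
  step 5: add(S(add(add(SZ, mul(SZ, SSZ)), mul(Z, mul(SSZ, SSZ)))), mul(SZ, mul(SZ, mul(SSZ, SSZ))))
  step 6: S(add(add(add(SZ, mul(SZ, SSZ)), mul(Z, mul(SSZ, SSZ))), mul(SZ, mul(SZ, mul(SSZ, SSZ)))))
  step 7: S(add(add(S(add(Z, mul(SZ, SSZ))), mul(Z, mul(SSZ, SSZ))), mul(SZ, mul(SZ, mul(SSZ, SSZ)))))
  step 8: S(add(S(add(add(Z, mul(SZ, SSZ)), mul(Z, mul(SSZ, SSZ)))), mul(SZ, mul(SZ, mul(SSZ, SSZ)))))
  step 9: S(S(add(add(add(Z, mul(SZ, SSZ)), mul(Z, mul(SSZ, SSZ))), mul(SZ, mul(SZ, mul(SSZ, SSZ))))))
  step 10: S(S(add(add(mul(SZ, SSZ), mul(Z, mul(SSZ, SSZ))), mul(SZ, mul(SZ, mul(SSZ, SSZ))))))
  step 11: S(S(add(add(add(SSZ, mul(Z, SSZ)), mul(Z, mul(SSZ, SSZ))), mul(SZ, mul(SZ, mul(SSZ, SSZ))))))
  step 12: S(S(add(add(S(add(SZ, mul(Z, SSZ))), mul(Z, mul(SSZ, SSZ))), mul(SZ, mul(SZ, mul(SSZ, SSZ))))))
  step 13: S(S(add(S(add(add(SZ, mul(Z, SSZ)), mul(Z, mul(SSZ, SSZ)))), mul(SZ, mul(SZ, mul(SSZ, SSZ))))))
  step 14: S(S(S(add(add(add(SZ, mul(Z, SSZ)), mul(Z, mul(SSZ, SSZ))), mul(SZ, mul(SZ, mul(SSZ, SSZ)))))))
  step 15: S(S(S(add(add(S(add(Z, mul(Z, SSZ))), mul(Z, mul(SSZ, SSZ))), mul(SZ, mul(SZ, mul(SSZ, SSZ)))))))
  step 16: S(S(S(add(S(add(add(Z, mul(Z, SSZ)), mul(Z, mul(SSZ, SSZ)))), mul(SZ, mul(SZ, mul(SSZ, SSZ)))))))
  step 17: S(S(S(S(add(add(add(Z, mul(Z, SSZ)), mul(Z, mul(SSZ, SSZ))), mul(SZ, mul(SZ, mul(SSZ, SSZ))))))))
  step 18: S(S(S(S(add(add(mul(Z, SSZ), mul(Z, mul(SSZ, SSZ))), mul(SZ, mul(SZ, mul(SSZ, SSZ))))))))
  step 19: S(S(S(S(add(add(Z, mul(Z, mul(SSZ, SSZ))), mul(SZ, mul(SZ, mul(SSZ, SSZ))))))))
  step 20: S(S(S(S(add(mul(Z, mul(SSZ, SSZ)), mul(SZ, mul(SZ, mul(SSZ, SSZ))))))))
  step 21: S(S(S(S(add(Z, mul(SZ, mul(SZ, mul(SSZ, SSZ))))))))
  step 22: S(S(S(S(mul(SZ, mul(SZ, mul(SSZ, SSZ)))))))
  step 23: S(S(S(S(add(mul(SZ, mul(SSZ, SSZ)), mul(Z, mul(SZ, mul(SSZ, SSZ))))))))
  step 24: S(S(S(S(add(add(mul(SSZ, SSZ), mul(Z, mul(SSZ, SSZ))), mul(Z, mul(SZ, mul(SSZ, SSZ))))))))
  step 25: S(S(S(S(add(add(add(SSZ, mul(SZ, SSZ)), mul(Z, mul(SSZ, SSZ))), mul(Z, mul(SZ, mul(SSZ, SSZ))))))))
  step 26: S(S(S(S(add(add(S(add(SZ, mul(SZ, SSZ))), mul(Z, mul(SSZ, SSZ))), mul(Z, mul(SZ, mul(SSZ, SSZ))))))))
  step 27: S(S(S(S(add(S(add(add(SZ, mul(SZ, SSZ)), mul(Z, mul(SSZ, SSZ)))), mul(Z, mul(SZ, mul(SSZ, SSZ))))))))
  step 28: S(S(S(S(S(add(add(add(SZ, mul(SZ, SSZ)), mul(Z, mul(SSZ, SSZ))), mul(Z, mul(SZ, mul(SSZ, SSZ)))))))))
  step 29: S(S(S(S(S(add(add(S(add(Z, mul(SZ, SSZ))), mul(Z, mul(SSZ, SSZ))), mul(Z, mul(SZ, mul(SSZ, SSZ)))))))))
  step 30: S(S(S(S(S(add(S(add(add(Z, mul(SZ, SSZ)), mul(Z, mul(SSZ, SSZ)))), mul(Z, mul(SZ, mul(SSZ, SSZ)))))))))
  step 31: S(S(S(S(S(S(add(add(add(Z, mul(SZ, SSZ)), mul(Z, mul(SSZ, SSZ))), mul(Z, mul(SZ, mul(SSZ, SSZ))))))))))
  step 32: S(S(S(S(S(S(add(add(mul(SZ, SSZ), mul(Z, mul(SSZ, SSZ))), mul(Z, mul(SZ, mul(SSZ, SSZ))))))))))
  step 33: S(S(S(S(S(S(add(add(add(SSZ, mul(Z, SSZ)), mul(Z, mul(SSZ, SSZ))), mul(Z, mul(SZ, mul(SSZ, SSZ))))))))))
  step 34: S(S(S(S(S(S(add(add(S(add(SZ, mul(Z, SSZ))), mul(Z, mul(SSZ, SSZ))), mul(Z, mul(SZ, mul(SSZ, SSZ))))))))))
  step 35: S(S(S(S(S(S(add(S(add(add(SZ, mul(Z, SSZ)), mul(Z, mul(SSZ, SSZ)))), mul(Z, mul(SZ, mul(SSZ, SSZ))))))))))
  step 36: S(S(S(S(S(S(S(add(add(add(SZ, mul(Z, SSZ)), mul(Z, mul(SSZ, SSZ))), mul(Z, mul(SZ, mul(SSZ, SSZ)))))))))))
  step 37: S(S(S(S(S(S(S(add(add(S(add(Z, mul(Z, SSZ))), mul(Z, mul(SSZ, SSZ))), mul(Z, mul(SZ, mul(SSZ, SSZ)))))))))))
  step 38: S(S(S(S(S(S(S(add(S(add(add(Z, mul(Z, SSZ)), mul(Z, mul(SSZ, SSZ)))), mul(Z, mul(SZ, mul(SSZ, SSZ)))))))))))
  step 39: S(S(S(S(S(S(S(S(add(add(add(Z, mul(Z, SSZ)), mul(Z, mul(SSZ, SSZ))), mul(Z, mul(SZ, mul(SSZ, SSZ))))))))))))
  step 40: S(S(S(S(S(S(S(S(add(add(mul(Z, SSZ), mul(Z, mul(SSZ, SSZ))), mul(Z, mul(SZ, mul(SSZ, SSZ))))))))))))
  step 41: S(S(S(S(S(S(S(S(add(add(Z, mul(Z, mul(SSZ, SSZ))), mul(Z, mul(SZ, mul(SSZ, SSZ))))))))))))
  step 42: S(S(S(S(S(S(S(S(add(mul(Z, mul(SSZ, SSZ)), mul(Z, mul(SZ, mul(SSZ, SSZ))))))))))))
  step 43: S(S(S(S(S(S(S(S(add(Z, mul(Z, mul(SZ, mul(SSZ, SSZ))))))))))))
  step 44: S(S(S(S(S(S(S(S(mul(Z, mul(SZ, mul(SSZ, SSZ)))))))))))
  step 45: S^8(Z)

Answer: SAME — A ⇓ S^8(Z), B ⇓ S^8(Z)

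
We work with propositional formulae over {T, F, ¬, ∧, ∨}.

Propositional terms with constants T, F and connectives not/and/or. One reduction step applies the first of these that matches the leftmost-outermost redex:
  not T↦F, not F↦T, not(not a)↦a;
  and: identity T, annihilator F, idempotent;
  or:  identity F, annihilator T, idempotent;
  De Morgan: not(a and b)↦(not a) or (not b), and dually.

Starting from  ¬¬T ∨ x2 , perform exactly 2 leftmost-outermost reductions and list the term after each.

Answer: after 2 steps: T

Derivation:
  start: ¬¬T ∨ x2
  [1] T ∨ x2
  [2] T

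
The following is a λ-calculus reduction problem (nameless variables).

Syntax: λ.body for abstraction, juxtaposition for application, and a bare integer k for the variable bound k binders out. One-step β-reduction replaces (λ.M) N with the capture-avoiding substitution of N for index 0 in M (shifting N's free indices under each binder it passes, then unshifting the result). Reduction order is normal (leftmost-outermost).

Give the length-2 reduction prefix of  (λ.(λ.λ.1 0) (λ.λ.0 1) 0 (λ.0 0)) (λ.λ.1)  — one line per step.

  start: (λ.(λ.λ.1 0) (λ.λ.0 1) 0 (λ.0 0)) (λ.λ.1)
  step 1: (λ.λ.1 0) (λ.λ.0 1) (λ.λ.1) (λ.0 0)
  step 2: (λ.(λ.λ.0 1) 0) (λ.λ.1) (λ.0 0)

Answer: after 2 steps: (λ.(λ.λ.0 1) 0) (λ.λ.1) (λ.0 0)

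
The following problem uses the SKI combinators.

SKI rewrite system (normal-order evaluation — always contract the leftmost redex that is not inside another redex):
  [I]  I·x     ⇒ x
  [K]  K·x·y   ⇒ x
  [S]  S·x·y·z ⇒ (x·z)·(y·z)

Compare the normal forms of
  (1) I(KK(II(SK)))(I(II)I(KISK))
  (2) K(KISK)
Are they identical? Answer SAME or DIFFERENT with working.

Answer: SAME — A ⇓ KK, B ⇓ KK

Working:
Term A:
  start: I(KK(II(SK)))(I(II)I(KISK))
  →1  KK(II(SK))(I(II)I(KISK))
  →2  K(I(II)I(KISK))
  →3  K(III(KISK))
  →4  K(II(KISK))
  →5  K(I(KISK))
  →6  K(KISK)
  →7  K(IK)
  →8  KK

Term B:
  start: K(KISK)
  →1  K(IK)
  →2  KK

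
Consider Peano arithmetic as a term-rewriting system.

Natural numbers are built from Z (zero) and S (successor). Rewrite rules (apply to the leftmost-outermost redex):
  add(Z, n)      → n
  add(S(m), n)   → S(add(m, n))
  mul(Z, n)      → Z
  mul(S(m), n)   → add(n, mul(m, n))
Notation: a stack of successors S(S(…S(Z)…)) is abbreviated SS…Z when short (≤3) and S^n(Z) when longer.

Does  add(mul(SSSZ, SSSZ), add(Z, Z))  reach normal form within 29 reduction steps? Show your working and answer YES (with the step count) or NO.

Answer: YES — reaches normal form S^9(Z) in 27 ≤ 29 steps

Derivation:
  start: add(mul(SSSZ, SSSZ), add(Z, Z))
  →1  add(add(SSSZ, mul(SSZ, SSSZ)), add(Z, Z))
  →2  add(S(add(SSZ, mul(SSZ, SSSZ))), add(Z, Z))
  →3  S(add(add(SSZ, mul(SSZ, SSSZ)), add(Z, Z)))
  →4  S(add(S(add(SZ, mul(SSZ, SSSZ))), add(Z, Z)))
  →5  S(S(add(add(SZ, mul(SSZ, SSSZ)), add(Z, Z))))
  →6  S(S(add(S(add(Z, mul(SSZ, SSSZ))), add(Z, Z))))
  →7  S(S(S(add(add(Z, mul(SSZ, SSSZ)), add(Z, Z)))))
  →8  S(S(S(add(mul(SSZ, SSSZ), add(Z, Z)))))
  →9  S(S(S(add(add(SSSZ, mul(SZ, SSSZ)), add(Z, Z)))))
  →10  S(S(S(add(S(add(SSZ, mul(SZ, SSSZ))), add(Z, Z)))))
  →11  S(S(S(S(add(add(SSZ, mul(SZ, SSSZ)), add(Z, Z))))))
  →12  S(S(S(S(add(S(add(SZ, mul(SZ, SSSZ))), add(Z, Z))))))
  →13  S(S(S(S(S(add(add(SZ, mul(SZ, SSSZ)), add(Z, Z)))))))
  →14  S(S(S(S(S(add(S(add(Z, mul(SZ, SSSZ))), add(Z, Z)))))))
  →15  S(S(S(S(S(S(add(add(Z, mul(SZ, SSSZ)), add(Z, Z))))))))
  →16  S(S(S(S(S(S(add(mul(SZ, SSSZ), add(Z, Z))))))))
  →17  S(S(S(S(S(S(add(add(SSSZ, mul(Z, SSSZ)), add(Z, Z))))))))
  →18  S(S(S(S(S(S(add(S(add(SSZ, mul(Z, SSSZ))), add(Z, Z))))))))
  →19  S(S(S(S(S(S(S(add(add(SSZ, mul(Z, SSSZ)), add(Z, Z)))))))))
  →20  S(S(S(S(S(S(S(add(S(add(SZ, mul(Z, SSSZ))), add(Z, Z)))))))))
  →21  S(S(S(S(S(S(S(S(add(add(SZ, mul(Z, SSSZ)), add(Z, Z))))))))))
  →22  S(S(S(S(S(S(S(S(add(S(add(Z, mul(Z, SSSZ))), add(Z, Z))))))))))
  →23  S(S(S(S(S(S(S(S(S(add(add(Z, mul(Z, SSSZ)), add(Z, Z)))))))))))
  →24  S(S(S(S(S(S(S(S(S(add(mul(Z, SSSZ), add(Z, Z)))))))))))
  →25  S(S(S(S(S(S(S(S(S(add(Z, add(Z, Z)))))))))))
  →26  S(S(S(S(S(S(S(S(S(add(Z, Z))))))))))
  →27  S^9(Z)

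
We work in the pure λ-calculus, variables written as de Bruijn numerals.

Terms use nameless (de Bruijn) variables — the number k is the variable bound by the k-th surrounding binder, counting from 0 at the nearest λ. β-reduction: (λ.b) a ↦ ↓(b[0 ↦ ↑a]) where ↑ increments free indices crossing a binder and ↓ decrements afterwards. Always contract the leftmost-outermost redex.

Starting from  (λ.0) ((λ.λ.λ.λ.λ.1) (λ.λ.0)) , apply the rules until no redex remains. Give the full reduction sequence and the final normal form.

Answer: normal form = λ.λ.λ.λ.1  (in 2 steps)

Reduction:
  start: (λ.0) ((λ.λ.λ.λ.λ.1) (λ.λ.0))
  step 1: (λ.λ.λ.λ.λ.1) (λ.λ.0)
  step 2: λ.λ.λ.λ.1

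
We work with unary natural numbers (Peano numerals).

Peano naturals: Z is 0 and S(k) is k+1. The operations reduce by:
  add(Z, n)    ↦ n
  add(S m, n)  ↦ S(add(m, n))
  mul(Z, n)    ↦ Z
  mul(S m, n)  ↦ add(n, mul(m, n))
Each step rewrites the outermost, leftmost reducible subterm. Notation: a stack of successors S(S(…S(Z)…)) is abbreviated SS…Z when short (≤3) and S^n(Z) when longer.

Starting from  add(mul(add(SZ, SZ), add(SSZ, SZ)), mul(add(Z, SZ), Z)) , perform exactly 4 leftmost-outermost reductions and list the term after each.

  start: add(mul(add(SZ, SZ), add(SSZ, SZ)), mul(add(Z, SZ), Z))
  step 1: add(mul(S(add(Z, SZ)), add(SSZ, SZ)), mul(add(Z, SZ), Z))
  step 2: add(add(add(SSZ, SZ), mul(add(Z, SZ), add(SSZ, SZ))), mul(add(Z, SZ), Z))
  step 3: add(add(S(add(SZ, SZ)), mul(add(Z, SZ), add(SSZ, SZ))), mul(add(Z, SZ), Z))
  step 4: add(S(add(add(SZ, SZ), mul(add(Z, SZ), add(SSZ, SZ)))), mul(add(Z, SZ), Z))

Answer: after 4 steps: add(S(add(add(SZ, SZ), mul(add(Z, SZ), add(SSZ, SZ)))), mul(add(Z, SZ), Z))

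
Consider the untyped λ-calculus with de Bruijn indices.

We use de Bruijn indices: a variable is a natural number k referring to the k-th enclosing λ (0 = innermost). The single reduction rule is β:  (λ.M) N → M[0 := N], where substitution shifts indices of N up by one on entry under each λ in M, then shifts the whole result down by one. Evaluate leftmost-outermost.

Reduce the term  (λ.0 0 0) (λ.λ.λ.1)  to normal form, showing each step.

  start: (λ.0 0 0) (λ.λ.λ.1)
  step 1: (λ.λ.λ.1) (λ.λ.λ.1) (λ.λ.λ.1)
  step 2: (λ.λ.1) (λ.λ.λ.1)
  step 3: λ.λ.λ.λ.1

Answer: normal form = λ.λ.λ.λ.1  (in 3 steps)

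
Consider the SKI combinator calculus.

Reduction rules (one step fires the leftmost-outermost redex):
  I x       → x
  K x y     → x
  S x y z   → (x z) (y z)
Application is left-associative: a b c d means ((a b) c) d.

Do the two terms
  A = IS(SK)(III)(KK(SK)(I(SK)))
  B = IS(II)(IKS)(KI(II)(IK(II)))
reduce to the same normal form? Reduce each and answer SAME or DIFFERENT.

Term A:
  start: IS(SK)(III)(KK(SK)(I(SK)))
  step 1: S(SK)(III)(KK(SK)(I(SK)))
  step 2: SK(KK(SK)(I(SK)))(III(KK(SK)(I(SK))))
  step 3: K(III(KK(SK)(I(SK))))(KK(SK)(I(SK))(III(KK(SK)(I(SK)))))
  step 4: III(KK(SK)(I(SK)))
  step 5: II(KK(SK)(I(SK)))
  step 6: I(KK(SK)(I(SK)))
  step 7: KK(SK)(I(SK))
  step 8: K(I(SK))
  step 9: K(SK)

Term B:
  start: IS(II)(IKS)(KI(II)(IK(II)))
  step 1: S(II)(IKS)(KI(II)(IK(II)))
  step 2: II(KI(II)(IK(II)))(IKS(KI(II)(IK(II))))
  step 3: I(KI(II)(IK(II)))(IKS(KI(II)(IK(II))))
  step 4: KI(II)(IK(II))(IKS(KI(II)(IK(II))))
  step 5: I(IK(II))(IKS(KI(II)(IK(II))))
  step 6: IK(II)(IKS(KI(II)(IK(II))))
  step 7: K(II)(IKS(KI(II)(IK(II))))
  step 8: II
  step 9: I

Answer: DIFFERENT — A ⇓ K(SK), B ⇓ I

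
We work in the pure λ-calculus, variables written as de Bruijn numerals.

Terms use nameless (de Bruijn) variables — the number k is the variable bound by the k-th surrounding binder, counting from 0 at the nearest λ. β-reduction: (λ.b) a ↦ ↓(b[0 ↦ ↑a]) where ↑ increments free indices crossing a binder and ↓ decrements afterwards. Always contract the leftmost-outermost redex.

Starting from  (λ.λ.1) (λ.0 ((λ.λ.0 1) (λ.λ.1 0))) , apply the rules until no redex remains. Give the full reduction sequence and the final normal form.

Answer: normal form = λ.λ.0 (λ.0 (λ.λ.1 0))  (in 2 steps)

Derivation:
  start: (λ.λ.1) (λ.0 ((λ.λ.0 1) (λ.λ.1 0)))
  [1] λ.λ.0 ((λ.λ.0 1) (λ.λ.1 0))
  [2] λ.λ.0 (λ.0 (λ.λ.1 0))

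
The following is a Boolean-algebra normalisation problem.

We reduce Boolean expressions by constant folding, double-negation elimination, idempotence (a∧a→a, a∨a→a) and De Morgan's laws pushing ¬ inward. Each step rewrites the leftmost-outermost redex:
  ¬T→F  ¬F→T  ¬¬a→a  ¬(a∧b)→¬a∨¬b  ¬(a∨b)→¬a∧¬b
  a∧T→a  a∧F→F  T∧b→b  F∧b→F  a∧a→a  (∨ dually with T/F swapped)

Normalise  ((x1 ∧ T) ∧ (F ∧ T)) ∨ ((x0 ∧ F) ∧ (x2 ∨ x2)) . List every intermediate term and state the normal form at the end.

Answer: normal form = F  (in 6 steps)

Working:
  start: ((x1 ∧ T) ∧ (F ∧ T)) ∨ ((x0 ∧ F) ∧ (x2 ∨ x2))
  →1  (x1 ∧ (F ∧ T)) ∨ ((x0 ∧ F) ∧ (x2 ∨ x2))
  →2  (x1 ∧ F) ∨ ((x0 ∧ F) ∧ (x2 ∨ x2))
  →3  F ∨ ((x0 ∧ F) ∧ (x2 ∨ x2))
  →4  (x0 ∧ F) ∧ (x2 ∨ x2)
  →5  F ∧ (x2 ∨ x2)
  →6  F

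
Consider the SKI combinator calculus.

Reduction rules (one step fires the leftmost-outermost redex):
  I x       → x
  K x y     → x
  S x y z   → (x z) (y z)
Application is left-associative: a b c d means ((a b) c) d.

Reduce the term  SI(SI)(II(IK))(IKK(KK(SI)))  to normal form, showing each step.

Answer: normal form = SIK  (in 9 steps)

Reduction:
  start: SI(SI)(II(IK))(IKK(KK(SI)))
  step 1: I(II(IK))(SI(II(IK)))(IKK(KK(SI)))
  step 2: II(IK)(SI(II(IK)))(IKK(KK(SI)))
  step 3: I(IK)(SI(II(IK)))(IKK(KK(SI)))
  step 4: IK(SI(II(IK)))(IKK(KK(SI)))
  step 5: K(SI(II(IK)))(IKK(KK(SI)))
  step 6: SI(II(IK))
  step 7: SI(I(IK))
  step 8: SI(IK)
  step 9: SIK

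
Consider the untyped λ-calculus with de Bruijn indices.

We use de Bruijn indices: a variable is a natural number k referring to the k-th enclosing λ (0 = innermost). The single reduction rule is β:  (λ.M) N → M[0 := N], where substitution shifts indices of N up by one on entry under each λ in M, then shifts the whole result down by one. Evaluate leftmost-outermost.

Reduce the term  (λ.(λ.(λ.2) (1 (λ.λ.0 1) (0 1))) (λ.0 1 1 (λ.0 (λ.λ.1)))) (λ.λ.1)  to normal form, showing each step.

  start: (λ.(λ.(λ.2) (1 (λ.λ.0 1) (0 1))) (λ.0 1 1 (λ.0 (λ.λ.1)))) (λ.λ.1)
  step 1: (λ.(λ.λ.λ.1) ((λ.λ.1) (λ.λ.0 1) (0 (λ.λ.1)))) (λ.0 (λ.λ.1) (λ.λ.1) (λ.0 (λ.λ.1)))
  step 2: (λ.λ.λ.1) ((λ.λ.1) (λ.λ.0 1) ((λ.0 (λ.λ.1) (λ.λ.1) (λ.0 (λ.λ.1))) (λ.λ.1)))
  step 3: λ.λ.1

Answer: normal form = λ.λ.1  (in 3 steps)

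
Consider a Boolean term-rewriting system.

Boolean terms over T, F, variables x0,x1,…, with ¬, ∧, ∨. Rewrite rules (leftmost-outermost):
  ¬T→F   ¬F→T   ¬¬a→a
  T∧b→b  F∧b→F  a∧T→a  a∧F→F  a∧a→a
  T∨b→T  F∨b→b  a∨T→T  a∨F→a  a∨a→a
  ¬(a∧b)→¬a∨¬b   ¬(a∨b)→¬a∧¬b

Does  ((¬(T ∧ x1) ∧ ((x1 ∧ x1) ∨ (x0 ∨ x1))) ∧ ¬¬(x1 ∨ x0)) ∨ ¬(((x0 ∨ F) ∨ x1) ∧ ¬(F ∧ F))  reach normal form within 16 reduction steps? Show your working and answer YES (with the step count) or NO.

  start: ((¬(T ∧ x1) ∧ ((x1 ∧ x1) ∨ (x0 ∨ x1))) ∧ ¬¬(x1 ∨ x0)) ∨ ¬(((x0 ∨ F) ∨ x1) ∧ ¬(F ∧ F))
  →1  (((¬T ∨ ¬x1) ∧ ((x1 ∧ x1) ∨ (x0 ∨ x1))) ∧ ¬¬(x1 ∨ x0)) ∨ ¬(((x0 ∨ F) ∨ x1) ∧ ¬(F ∧ F))
  →2  (((F ∨ ¬x1) ∧ ((x1 ∧ x1) ∨ (x0 ∨ x1))) ∧ ¬¬(x1 ∨ x0)) ∨ ¬(((x0 ∨ F) ∨ x1) ∧ ¬(F ∧ F))
  →3  ((¬x1 ∧ ((x1 ∧ x1) ∨ (x0 ∨ x1))) ∧ ¬¬(x1 ∨ x0)) ∨ ¬(((x0 ∨ F) ∨ x1) ∧ ¬(F ∧ F))
  →4  ((¬x1 ∧ (x1 ∨ (x0 ∨ x1))) ∧ ¬¬(x1 ∨ x0)) ∨ ¬(((x0 ∨ F) ∨ x1) ∧ ¬(F ∧ F))
  →5  ((¬x1 ∧ (x1 ∨ (x0 ∨ x1))) ∧ (x1 ∨ x0)) ∨ ¬(((x0 ∨ F) ∨ x1) ∧ ¬(F ∧ F))
  →6  ((¬x1 ∧ (x1 ∨ (x0 ∨ x1))) ∧ (x1 ∨ x0)) ∨ (¬((x0 ∨ F) ∨ x1) ∨ ¬¬(F ∧ F))
  →7  ((¬x1 ∧ (x1 ∨ (x0 ∨ x1))) ∧ (x1 ∨ x0)) ∨ ((¬(x0 ∨ F) ∧ ¬x1) ∨ ¬¬(F ∧ F))
  →8  ((¬x1 ∧ (x1 ∨ (x0 ∨ x1))) ∧ (x1 ∨ x0)) ∨ (((¬x0 ∧ ¬F) ∧ ¬x1) ∨ ¬¬(F ∧ F))
  →9  ((¬x1 ∧ (x1 ∨ (x0 ∨ x1))) ∧ (x1 ∨ x0)) ∨ (((¬x0 ∧ T) ∧ ¬x1) ∨ ¬¬(F ∧ F))
  →10  ((¬x1 ∧ (x1 ∨ (x0 ∨ x1))) ∧ (x1 ∨ x0)) ∨ ((¬x0 ∧ ¬x1) ∨ ¬¬(F ∧ F))
  →11  ((¬x1 ∧ (x1 ∨ (x0 ∨ x1))) ∧ (x1 ∨ x0)) ∨ ((¬x0 ∧ ¬x1) ∨ (F ∧ F))
  →12  ((¬x1 ∧ (x1 ∨ (x0 ∨ x1))) ∧ (x1 ∨ x0)) ∨ ((¬x0 ∧ ¬x1) ∨ F)
  →13  ((¬x1 ∧ (x1 ∨ (x0 ∨ x1))) ∧ (x1 ∨ x0)) ∨ (¬x0 ∧ ¬x1)

Answer: YES — reaches normal form ((¬x1 ∧ (x1 ∨ (x0 ∨ x1))) ∧ (x1 ∨ x0)) ∨ (¬x0 ∧ ¬x1) in 13 ≤ 16 steps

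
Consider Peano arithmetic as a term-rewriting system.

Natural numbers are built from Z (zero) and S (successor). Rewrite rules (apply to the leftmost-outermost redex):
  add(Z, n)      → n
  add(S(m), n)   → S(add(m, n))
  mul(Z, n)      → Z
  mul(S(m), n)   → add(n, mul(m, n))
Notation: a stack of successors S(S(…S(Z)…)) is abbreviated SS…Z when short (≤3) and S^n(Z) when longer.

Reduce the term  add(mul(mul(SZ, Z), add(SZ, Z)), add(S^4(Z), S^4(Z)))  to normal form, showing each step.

Answer: normal form = S^8(Z)  (in 10 steps)

Working:
  start: add(mul(mul(SZ, Z), add(SZ, Z)), add(S^4(Z), S^4(Z)))
  [1] add(mul(add(Z, mul(Z, Z)), add(SZ, Z)), add(S^4(Z), S^4(Z)))
  [2] add(mul(mul(Z, Z), add(SZ, Z)), add(S^4(Z), S^4(Z)))
  [3] add(mul(Z, add(SZ, Z)), add(S^4(Z), S^4(Z)))
  [4] add(Z, add(S^4(Z), S^4(Z)))
  [5] add(S^4(Z), S^4(Z))
  [6] S(add(SSSZ, S^4(Z)))
  [7] S(S(add(SSZ, S^4(Z))))
  [8] S(S(S(add(SZ, S^4(Z)))))
  [9] S(S(S(S(add(Z, S^4(Z))))))
  [10] S^8(Z)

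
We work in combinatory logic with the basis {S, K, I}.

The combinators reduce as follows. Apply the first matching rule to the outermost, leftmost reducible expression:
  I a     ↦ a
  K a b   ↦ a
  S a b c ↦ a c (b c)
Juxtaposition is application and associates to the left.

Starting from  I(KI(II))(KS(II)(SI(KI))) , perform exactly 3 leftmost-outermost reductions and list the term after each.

Answer: after 3 steps: KS(II)(SI(KI))

Derivation:
  start: I(KI(II))(KS(II)(SI(KI)))
  →1  KI(II)(KS(II)(SI(KI)))
  →2  I(KS(II)(SI(KI)))
  →3  KS(II)(SI(KI))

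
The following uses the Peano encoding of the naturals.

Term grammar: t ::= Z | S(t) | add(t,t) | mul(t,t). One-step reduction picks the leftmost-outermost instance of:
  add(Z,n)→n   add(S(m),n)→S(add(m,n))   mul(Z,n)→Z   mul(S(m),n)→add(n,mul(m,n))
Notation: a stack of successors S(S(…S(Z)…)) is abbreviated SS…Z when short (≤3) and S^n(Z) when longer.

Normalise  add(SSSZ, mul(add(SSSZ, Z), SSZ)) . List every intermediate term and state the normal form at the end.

  start: add(SSSZ, mul(add(SSSZ, Z), SSZ))
  step 1: S(add(SSZ, mul(add(SSSZ, Z), SSZ)))
  step 2: S(S(add(SZ, mul(add(SSSZ, Z), SSZ))))
  step 3: S(S(S(add(Z, mul(add(SSSZ, Z), SSZ)))))
  step 4: S(S(S(mul(add(SSSZ, Z), SSZ))))
  step 5: S(S(S(mul(S(add(SSZ, Z)), SSZ))))
  step 6: S(S(S(add(SSZ, mul(add(SSZ, Z), SSZ)))))
  step 7: S(S(S(S(add(SZ, mul(add(SSZ, Z), SSZ))))))
  step 8: S(S(S(S(S(add(Z, mul(add(SSZ, Z), SSZ)))))))
  step 9: S(S(S(S(S(mul(add(SSZ, Z), SSZ))))))
  step 10: S(S(S(S(S(mul(S(add(SZ, Z)), SSZ))))))
  step 11: S(S(S(S(S(add(SSZ, mul(add(SZ, Z), SSZ)))))))
  step 12: S(S(S(S(S(S(add(SZ, mul(add(SZ, Z), SSZ))))))))
  step 13: S(S(S(S(S(S(S(add(Z, mul(add(SZ, Z), SSZ)))))))))
  step 14: S(S(S(S(S(S(S(mul(add(SZ, Z), SSZ))))))))
  step 15: S(S(S(S(S(S(S(mul(S(add(Z, Z)), SSZ))))))))
  step 16: S(S(S(S(S(S(S(add(SSZ, mul(add(Z, Z), SSZ)))))))))
  step 17: S(S(S(S(S(S(S(S(add(SZ, mul(add(Z, Z), SSZ))))))))))
  step 18: S(S(S(S(S(S(S(S(S(add(Z, mul(add(Z, Z), SSZ)))))))))))
  step 19: S(S(S(S(S(S(S(S(S(mul(add(Z, Z), SSZ))))))))))
  step 20: S(S(S(S(S(S(S(S(S(mul(Z, SSZ))))))))))
  step 21: S^9(Z)

Answer: normal form = S^9(Z)  (in 21 steps)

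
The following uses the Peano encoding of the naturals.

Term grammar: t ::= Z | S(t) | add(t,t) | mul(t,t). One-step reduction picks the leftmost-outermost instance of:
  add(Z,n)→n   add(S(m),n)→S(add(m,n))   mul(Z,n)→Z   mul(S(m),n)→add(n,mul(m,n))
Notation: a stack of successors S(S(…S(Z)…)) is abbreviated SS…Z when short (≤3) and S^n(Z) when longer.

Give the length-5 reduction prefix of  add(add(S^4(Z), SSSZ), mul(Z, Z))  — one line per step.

  start: add(add(S^4(Z), SSSZ), mul(Z, Z))
  [1] add(S(add(SSSZ, SSSZ)), mul(Z, Z))
  [2] S(add(add(SSSZ, SSSZ), mul(Z, Z)))
  [3] S(add(S(add(SSZ, SSSZ)), mul(Z, Z)))
  [4] S(S(add(add(SSZ, SSSZ), mul(Z, Z))))
  [5] S(S(add(S(add(SZ, SSSZ)), mul(Z, Z))))

Answer: after 5 steps: S(S(add(S(add(SZ, SSSZ)), mul(Z, Z))))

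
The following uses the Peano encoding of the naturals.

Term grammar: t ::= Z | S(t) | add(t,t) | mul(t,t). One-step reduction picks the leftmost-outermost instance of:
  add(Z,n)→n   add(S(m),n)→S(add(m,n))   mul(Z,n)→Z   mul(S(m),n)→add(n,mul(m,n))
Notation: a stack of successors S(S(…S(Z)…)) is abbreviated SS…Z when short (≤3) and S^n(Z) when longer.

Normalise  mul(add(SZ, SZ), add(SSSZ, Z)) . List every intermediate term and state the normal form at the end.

Answer: normal form = S^6(Z)  (in 21 steps)

Reduction:
  start: mul(add(SZ, SZ), add(SSSZ, Z))
  step 1: mul(S(add(Z, SZ)), add(SSSZ, Z))
  step 2: add(add(SSSZ, Z), mul(add(Z, SZ), add(SSSZ, Z)))
  step 3: add(S(add(SSZ, Z)), mul(add(Z, SZ), add(SSSZ, Z)))
  step 4: S(add(add(SSZ, Z), mul(add(Z, SZ), add(SSSZ, Z))))
  step 5: S(add(S(add(SZ, Z)), mul(add(Z, SZ), add(SSSZ, Z))))
  step 6: S(S(add(add(SZ, Z), mul(add(Z, SZ), add(SSSZ, Z)))))
  step 7: S(S(add(S(add(Z, Z)), mul(add(Z, SZ), add(SSSZ, Z)))))
  step 8: S(S(S(add(add(Z, Z), mul(add(Z, SZ), add(SSSZ, Z))))))
  step 9: S(S(S(add(Z, mul(add(Z, SZ), add(SSSZ, Z))))))
  step 10: S(S(S(mul(add(Z, SZ), add(SSSZ, Z)))))
  step 11: S(S(S(mul(SZ, add(SSSZ, Z)))))
  step 12: S(S(S(add(add(SSSZ, Z), mul(Z, add(SSSZ, Z))))))
  step 13: S(S(S(add(S(add(SSZ, Z)), mul(Z, add(SSSZ, Z))))))
  step 14: S(S(S(S(add(add(SSZ, Z), mul(Z, add(SSSZ, Z)))))))
  step 15: S(S(S(S(add(S(add(SZ, Z)), mul(Z, add(SSSZ, Z)))))))
  step 16: S(S(S(S(S(add(add(SZ, Z), mul(Z, add(SSSZ, Z))))))))
  step 17: S(S(S(S(S(add(S(add(Z, Z)), mul(Z, add(SSSZ, Z))))))))
  step 18: S(S(S(S(S(S(add(add(Z, Z), mul(Z, add(SSSZ, Z)))))))))
  step 19: S(S(S(S(S(S(add(Z, mul(Z, add(SSSZ, Z)))))))))
  step 20: S(S(S(S(S(S(mul(Z, add(SSSZ, Z))))))))
  step 21: S^6(Z)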